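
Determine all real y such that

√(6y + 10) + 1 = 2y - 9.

y = 9

Isolate the radical: √(6y + 10) = 2y - 10.
Square both sides: 6y + 10 = (2y - 10)².
Expand and rearrange: 4y² - 46y + 90 = 0.
Solving gives y = 9 or y = 2.5.
Check each candidate in the original equation:
  y = 9: √(64) = 8, while 2y - 10 = 8 — valid.
  y = 2.5: √(25) = 5, while 2y - 10 = -5 — extraneous.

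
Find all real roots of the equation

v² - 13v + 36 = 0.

v = 4 or v = 9

Factor: (v - 9)(v - 4) = 0.
So v = 9 or v = 4.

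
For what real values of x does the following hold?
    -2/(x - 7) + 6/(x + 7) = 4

Multiply both sides by (x - 7)(x + 7):
-2(x + 7) + 6(x - 7) = 4(x - 7)(x + 7).
Expand and collect terms: 4x² - 4x - 140 = 0.
By the quadratic formula, x = (4 ± √2256) / 8, so x ≈ 6.4372 or x ≈ -5.4372.
Neither value makes a denominator zero (x ≠ 7, x ≠ -7), so both are valid.

x = -5.4372 or x = 6.4372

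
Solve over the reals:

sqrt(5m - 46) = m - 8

m = 10 or m = 11

Square both sides: 5m - 46 = (m - 8)^2.
Expand and rearrange: m^2 - 21m + 110 = 0.
Solving gives m = 11 or m = 10.
Check each candidate in the original equation:
  m = 11: sqrt(9) = 3, while m - 8 = 3 — valid.
  m = 10: sqrt(4) = 2, while m - 8 = 2 — valid.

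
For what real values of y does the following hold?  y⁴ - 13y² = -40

y = -2.8284 or y = -2.2361 or y = 2.2361 or y = 2.8284

Let u = y². The equation becomes u² - 13u + 40 = 0.
Factor: (u - 5)(u - 8) = 0, so u = 5 or u = 8.
y² = 5 gives y = ±√(5) ≈ ±2.2361.
y² = 8 gives y = ±2·√(2) ≈ ±2.8284.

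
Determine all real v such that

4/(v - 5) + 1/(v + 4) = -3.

v = -4.3885 or v = 3.7218

Multiply both sides by (v - 5)(v + 4):
4(v + 4) + (v - 5) = -3(v - 5)(v + 4).
Expand and collect terms: -3v^2 - 2v + 49 = 0.
By the quadratic formula, v = (2 +/- sqrt(592)) / -6, so v ~= -4.3885 or v ~= 3.7218.
Neither value makes a denominator zero (v != 5, v != -4), so both are valid.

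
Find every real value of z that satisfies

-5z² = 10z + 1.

z = -1.8944 or z = -0.1056

Rearrange to standard form: -5z² - 10z - 1 = 0.
Discriminant: (-10)² − 4·(-5)·(-1) = 80.
Quadratic formula: z = (10 ± √80) / (-10).
So z = -1 - 2·√(5)/5 ≈ -1.8944 or z = -1 + 2·√(5)/5 ≈ -0.1056.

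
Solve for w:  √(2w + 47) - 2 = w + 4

w = 1

Isolate the radical: √(2w + 47) = w + 6.
Square both sides: 2w + 47 = (w + 6)².
Expand and rearrange: w² + 10w - 11 = 0.
Solving gives w = 1 or w = -11.
Check each candidate in the original equation:
  w = 1: √(49) = 7, while w + 6 = 7 — valid.
  w = -11: √(25) = 5, while w + 6 = -5 — extraneous.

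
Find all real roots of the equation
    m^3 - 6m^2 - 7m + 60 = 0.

Possible rational roots are divisors of 60. Testing m = 5 gives 0, so (m - 5) is a factor.
Divide: m^3 - 6m^2 - 7m + 60 = (m - 5)(m^2 - m - 12).
Factor the quadratic: m = 4 or m = -3.

m = -3 or m = 4 or m = 5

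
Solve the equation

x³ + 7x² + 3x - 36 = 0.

Possible rational roots are divisors of -36. Testing x = -4 gives 0, so (x + 4) is a factor.
Divide: x³ + 7x² + 3x - 36 = (x + 4)(x² + 3x - 9).
Apply the quadratic formula to x² + 3x - 9 = 0: x = (-3 ± √45)/2, i.e. x ≈ 1.8541 or x ≈ -4.8541.

x = -4.8541 or x = -4 or x = 1.8541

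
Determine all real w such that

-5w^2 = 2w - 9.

Rearrange to standard form: -5w^2 - 2w + 9 = 0.
Discriminant: (-2)^2 - 4*(-5)*9 = 184.
Quadratic formula: w = (2 +/- sqrt(184)) / (-10).
So w = -sqrt(46)/5 - 1/5 ~= -1.5565 or w = -1/5 + sqrt(46)/5 ~= 1.1565.

w = -1.5565 or w = 1.1565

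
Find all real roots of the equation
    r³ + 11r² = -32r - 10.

r = -5.6458 or r = -5 or r = -0.3542

Rearrange: r³ + 11r² + 32r + 10 = 0.
Possible rational roots are divisors of 10. Testing r = -5 gives 0, so (r + 5) is a factor.
Divide: r³ + 11r² + 32r + 10 = (r + 5)(r² + 6r + 2).
Apply the quadratic formula to r² + 6r + 2 = 0: r = (-6 ± √28)/2, i.e. r ≈ -0.3542 or r ≈ -5.6458.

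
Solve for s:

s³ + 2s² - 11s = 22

s = -3.3166 or s = -2 or s = 3.3166

Rearrange: s³ + 2s² - 11s - 22 = 0.
Possible rational roots are divisors of -22. Testing s = -2 gives 0, so (s + 2) is a factor.
Divide: s³ + 2s² - 11s - 22 = (s + 2)(s² - 11).
Apply the quadratic formula to s² - 11 = 0: s = (0 ± √44)/2, i.e. s ≈ 3.3166 or s ≈ -3.3166.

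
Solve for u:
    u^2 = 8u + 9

u = -1 or u = 9

Bring every term to one side: u^2 - 8u - 9 = 0.
Factor: (u - 9)(u + 1) = 0.
So u = 9 or u = -1.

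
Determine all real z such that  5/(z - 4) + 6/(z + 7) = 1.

Multiply both sides by (z - 4)(z + 7):
5(z + 7) + 6(z - 4) = (z - 4)(z + 7).
Expand and collect terms: z² - 8z - 39 = 0.
By the quadratic formula, z = (8 ± √220) / 2, so z ≈ 11.4162 or z ≈ -3.4162.
Neither value makes a denominator zero (z ≠ 4, z ≠ -7), so both are valid.

z = -3.4162 or z = 11.4162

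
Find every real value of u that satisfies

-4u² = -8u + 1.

u = 0.134 or u = 1.866

Rearrange to standard form: -4u² + 8u - 1 = 0.
Discriminant: (8)² − 4·(-4)·(-1) = 48.
Quadratic formula: u = (-8 ± √48) / (-8).
So u = 1 - √(3)/2 ≈ 0.134 or u = √(3)/2 + 1 ≈ 1.866.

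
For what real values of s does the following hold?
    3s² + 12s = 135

s = -9 or s = 5

Bring every term to one side: 3s² + 12s - 135 = 0.
Factor: 3(s - 5)(s + 9) = 0.
So s = 5 or s = -9.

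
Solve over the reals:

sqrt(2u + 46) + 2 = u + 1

u = 9

Isolate the radical: sqrt(2u + 46) = u - 1.
Square both sides: 2u + 46 = (u - 1)^2.
Expand and rearrange: u^2 - 4u - 45 = 0.
Solving gives u = 9 or u = -5.
Check each candidate in the original equation:
  u = 9: sqrt(64) = 8, while u - 1 = 8 — valid.
  u = -5: sqrt(36) = 6, while u - 1 = -6 — extraneous.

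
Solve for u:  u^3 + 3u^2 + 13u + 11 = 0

Possible rational roots are divisors of 11. Testing u = -1 gives 0, so (u + 1) is a factor.
Divide: u^3 + 3u^2 + 13u + 11 = (u + 1)(u^2 + 2u + 11).
The quadratic u^2 + 2u + 11 has discriminant -40 < 0, so no further real roots.

u = -1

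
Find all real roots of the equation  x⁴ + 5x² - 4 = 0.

x = -0.8376 or x = 0.8376

Let u = x². The equation becomes u² + 5u - 4 = 0.
By the quadratic formula, u = -5/2 + √(41)/2 or u = -√(41)/2 - 5/2.
x² = -5/2 + √(41)/2 gives x = ±√(-5/2 + √(41)/2) ≈ ±0.8376.
x² = -√(41)/2 - 5/2 < 0 has no real solution.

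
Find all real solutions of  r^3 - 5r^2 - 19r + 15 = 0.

Possible rational roots are divisors of 15. Testing r = -3 gives 0, so (r + 3) is a factor.
Divide: r^3 - 5r^2 - 19r + 15 = (r + 3)(r^2 - 8r + 5).
Apply the quadratic formula to r^2 - 8r + 5 = 0: r = (8 +/- sqrt(44))/2, i.e. r ~= 7.3166 or r ~= 0.6834.

r = -3 or r = 0.6834 or r = 7.3166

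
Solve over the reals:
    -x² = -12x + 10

Rearrange to standard form: -x² + 12x - 10 = 0.
Discriminant: (12)² − 4·(-1)·(-10) = 104.
Quadratic formula: x = (-12 ± √104) / (-2).
So x = 6 - √(26) ≈ 0.901 or x = √(26) + 6 ≈ 11.099.

x = 0.901 or x = 11.099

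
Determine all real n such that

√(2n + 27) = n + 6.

Square both sides: 2n + 27 = (n + 6)².
Expand and rearrange: n² + 10n + 9 = 0.
Solving gives n = -1 or n = -9.
Check each candidate in the original equation:
  n = -1: √(25) = 5, while n + 6 = 5 — valid.
  n = -9: √(9) = 3, while n + 6 = -3 — extraneous.

n = -1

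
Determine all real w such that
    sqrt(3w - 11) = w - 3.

w = 4 or w = 5

Square both sides: 3w - 11 = (w - 3)^2.
Expand and rearrange: w^2 - 9w + 20 = 0.
Solving gives w = 5 or w = 4.
Check each candidate in the original equation:
  w = 5: sqrt(4) = 2, while w - 3 = 2 — valid.
  w = 4: sqrt(1) = 1, while w - 3 = 1 — valid.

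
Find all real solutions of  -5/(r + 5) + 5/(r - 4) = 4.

Multiply both sides by (r + 5)(r - 4):
-5(r - 4) + 5(r + 5) = 4(r + 5)(r - 4).
Expand and collect terms: 4r² + 4r - 125 = 0.
By the quadratic formula, r = (-4 ± √2016) / 8, so r ≈ 5.1125 or r ≈ -6.1125.
Neither value makes a denominator zero (r ≠ -5, r ≠ 4), so both are valid.

r = -6.1125 or r = 5.1125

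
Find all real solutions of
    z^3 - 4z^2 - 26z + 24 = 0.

Possible rational roots are divisors of 24. Testing z = -4 gives 0, so (z + 4) is a factor.
Divide: z^3 - 4z^2 - 26z + 24 = (z + 4)(z^2 - 8z + 6).
Apply the quadratic formula to z^2 - 8z + 6 = 0: z = (8 +/- sqrt(40))/2, i.e. z ~= 7.1623 or z ~= 0.8377.

z = -4 or z = 0.8377 or z = 7.1623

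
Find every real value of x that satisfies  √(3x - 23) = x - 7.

Square both sides: 3x - 23 = (x - 7)².
Expand and rearrange: x² - 17x + 72 = 0.
Solving gives x = 9 or x = 8.
Check each candidate in the original equation:
  x = 9: √(4) = 2, while x - 7 = 2 — valid.
  x = 8: √(1) = 1, while x - 7 = 1 — valid.

x = 8 or x = 9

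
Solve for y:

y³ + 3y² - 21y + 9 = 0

Possible rational roots are divisors of 9. Testing y = 3 gives 0, so (y - 3) is a factor.
Divide: y³ + 3y² - 21y + 9 = (y - 3)(y² + 6y - 3).
Apply the quadratic formula to y² + 6y - 3 = 0: y = (-6 ± √48)/2, i.e. y ≈ 0.4641 or y ≈ -6.4641.

y = -6.4641 or y = 0.4641 or y = 3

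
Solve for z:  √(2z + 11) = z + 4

z = -1

Square both sides: 2z + 11 = (z + 4)².
Expand and rearrange: z² + 6z + 5 = 0.
Solving gives z = -1 or z = -5.
Check each candidate in the original equation:
  z = -1: √(9) = 3, while z + 4 = 3 — valid.
  z = -5: √(1) = 1, while z + 4 = -1 — extraneous.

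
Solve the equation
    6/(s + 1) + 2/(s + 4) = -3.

s = -5.2573 or s = -2.4093

Multiply both sides by (s + 1)(s + 4):
6(s + 4) + 2(s + 1) = -3(s + 1)(s + 4).
Expand and collect terms: -3s^2 - 23s - 38 = 0.
By the quadratic formula, s = (23 +/- sqrt(73)) / -6, so s ~= -5.2573 or s ~= -2.4093.
Neither value makes a denominator zero (s != -1, s != -4), so both are valid.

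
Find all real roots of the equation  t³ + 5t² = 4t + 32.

t = -4 or t = -3.3723 or t = 2.3723

Rearrange: t³ + 5t² - 4t - 32 = 0.
Possible rational roots are divisors of -32. Testing t = -4 gives 0, so (t + 4) is a factor.
Divide: t³ + 5t² - 4t - 32 = (t + 4)(t² + t - 8).
Apply the quadratic formula to t² + t - 8 = 0: t = (-1 ± √33)/2, i.e. t ≈ 2.3723 or t ≈ -3.3723.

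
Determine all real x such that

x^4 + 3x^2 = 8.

Let u = x^2. The equation becomes u^2 + 3u - 8 = 0.
By the quadratic formula, u = -3/2 + sqrt(41)/2 or u = -sqrt(41)/2 - 3/2.
x^2 = -3/2 + sqrt(41)/2 gives x = +/-sqrt(-3/2 + sqrt(41)/2) ~= +/-1.3044.
x^2 = -sqrt(41)/2 - 3/2 < 0 has no real solution.

x = -1.3044 or x = 1.3044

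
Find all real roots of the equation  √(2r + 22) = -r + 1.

r = -3

Square both sides: 2r + 22 = (-r + 1)².
Expand and rearrange: r² - 4r - 21 = 0.
Solving gives r = 7 or r = -3.
Check each candidate in the original equation:
  r = 7: √(36) = 6, while -r + 1 = -6 — extraneous.
  r = -3: √(16) = 4, while -r + 1 = 4 — valid.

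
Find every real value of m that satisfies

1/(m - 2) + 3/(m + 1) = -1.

m = -4.5414 or m = 1.5414

Multiply both sides by (m - 2)(m + 1):
(m + 1) + 3(m - 2) = -(m - 2)(m + 1).
Expand and collect terms: -m² - 3m + 7 = 0.
By the quadratic formula, m = (3 ± √37) / -2, so m ≈ -4.5414 or m ≈ 1.5414.
Neither value makes a denominator zero (m ≠ 2, m ≠ -1), so both are valid.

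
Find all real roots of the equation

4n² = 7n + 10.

Rearrange to standard form: 4n² - 7n - 10 = 0.
Discriminant: (-7)² − 4·4·(-10) = 209.
Quadratic formula: n = (7 ± √209) / 8.
So n = 7/8 + √(209)/8 ≈ 2.6821 or n = 7/8 - √(209)/8 ≈ -0.9321.

n = -0.9321 or n = 2.6821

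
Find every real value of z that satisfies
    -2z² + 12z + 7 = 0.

Discriminant: (12)² − 4·(-2)·7 = 200.
Quadratic formula: z = (-12 ± √200) / (-4).
So z = 3 - 5·√(2)/2 ≈ -0.5355 or z = 3 + 5·√(2)/2 ≈ 6.5355.

z = -0.5355 or z = 6.5355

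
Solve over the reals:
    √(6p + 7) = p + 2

Square both sides: 6p + 7 = (p + 2)².
Expand and rearrange: p² - 2p - 3 = 0.
Solving gives p = 3 or p = -1.
Check each candidate in the original equation:
  p = 3: √(25) = 5, while p + 2 = 5 — valid.
  p = -1: √(1) = 1, while p + 2 = 1 — valid.

p = -1 or p = 3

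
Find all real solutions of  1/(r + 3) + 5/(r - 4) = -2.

Multiply both sides by (r + 3)(r - 4):
(r - 4) + 5(r + 3) = -2(r + 3)(r - 4).
Expand and collect terms: -2r² - 4r + 13 = 0.
By the quadratic formula, r = (4 ± √120) / -4, so r ≈ -3.7386 or r ≈ 1.7386.
Neither value makes a denominator zero (r ≠ -3, r ≠ 4), so both are valid.

r = -3.7386 or r = 1.7386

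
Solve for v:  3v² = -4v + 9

Rearrange to standard form: 3v² + 4v - 9 = 0.
Discriminant: (4)² − 4·3·(-9) = 124.
Quadratic formula: v = (-4 ± √124) / 6.
So v = -2/3 + √(31)/3 ≈ 1.1893 or v = -√(31)/3 - 2/3 ≈ -2.5226.

v = -2.5226 or v = 1.1893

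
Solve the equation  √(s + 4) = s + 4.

Square both sides: s + 4 = (s + 4)².
Expand and rearrange: s² + 7s + 12 = 0.
Solving gives s = -3 or s = -4.
Check each candidate in the original equation:
  s = -3: √(1) = 1, while s + 4 = 1 — valid.
  s = -4: √(0) = 0, while s + 4 = 0 — valid.

s = -4 or s = -3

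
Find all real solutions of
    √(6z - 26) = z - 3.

Square both sides: 6z - 26 = (z - 3)².
Expand and rearrange: z² - 12z + 35 = 0.
Solving gives z = 7 or z = 5.
Check each candidate in the original equation:
  z = 7: √(16) = 4, while z - 3 = 4 — valid.
  z = 5: √(4) = 2, while z - 3 = 2 — valid.

z = 5 or z = 7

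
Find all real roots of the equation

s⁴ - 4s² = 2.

s = -2.1094 or s = 2.1094

Let u = s². The equation becomes u² - 4u - 2 = 0.
By the quadratic formula, u = 2 + √(6) or u = 2 - √(6).
s² = 2 + √(6) gives s = ±√(2 + √(6)) ≈ ±2.1094.
s² = 2 - √(6) < 0 has no real solution.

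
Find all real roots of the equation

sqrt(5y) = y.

y = 0 or y = 5

Square both sides: 5y = (y)^2.
Expand and rearrange: y^2 - 5y = 0.
Solving gives y = 5 or y = 0.
Check each candidate in the original equation:
  y = 5: sqrt(25) = 5, while y = 5 — valid.
  y = 0: sqrt(0) = 0, while y = 0 — valid.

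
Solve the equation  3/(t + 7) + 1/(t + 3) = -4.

t = -7.7913 or t = -3.2087

Multiply both sides by (t + 7)(t + 3):
3(t + 3) + (t + 7) = -4(t + 7)(t + 3).
Expand and collect terms: -4t^2 - 44t - 100 = 0.
By the quadratic formula, t = (44 +/- sqrt(336)) / -8, so t ~= -7.7913 or t ~= -3.2087.
Neither value makes a denominator zero (t != -7, t != -3), so both are valid.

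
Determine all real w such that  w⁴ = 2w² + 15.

w = -2.2361 or w = 2.2361

Let u = w². The equation becomes u² - 2u - 15 = 0.
Factor: (u - 5)(u + 3) = 0, so u = 5 or u = -3.
w² = 5 gives w = ±√(5) ≈ ±2.2361.
w² = -3 < 0 has no real solution.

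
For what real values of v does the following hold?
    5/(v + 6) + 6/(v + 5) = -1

Multiply both sides by (v + 6)(v + 5):
5(v + 5) + 6(v + 6) = -(v + 6)(v + 5).
Expand and collect terms: -v^2 - 22v - 91 = 0.
By the quadratic formula, v = (22 +/- sqrt(120)) / -2, so v ~= -16.4772 or v ~= -5.5228.
Neither value makes a denominator zero (v != -6, v != -5), so both are valid.

v = -16.4772 or v = -5.5228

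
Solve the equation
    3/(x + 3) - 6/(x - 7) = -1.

x = -5 or x = 12

Multiply both sides by (x + 3)(x - 7):
3(x - 7) - 6(x + 3) = -(x + 3)(x - 7).
Expand and collect terms: -x² + 7x + 60 = 0.
Factor or apply the quadratic formula: x = -5 or x = 12.
Neither value makes a denominator zero (x ≠ -3, x ≠ 7), so both are valid.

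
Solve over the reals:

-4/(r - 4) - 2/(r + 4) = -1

Multiply both sides by (r - 4)(r + 4):
-4(r + 4) - 2(r - 4) = -(r - 4)(r + 4).
Expand and collect terms: -r^2 + 6r + 24 = 0.
By the quadratic formula, r = (-6 +/- sqrt(132)) / -2, so r ~= -2.7446 or r ~= 8.7446.
Neither value makes a denominator zero (r != 4, r != -4), so both are valid.

r = -2.7446 or r = 8.7446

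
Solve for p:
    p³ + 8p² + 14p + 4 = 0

Possible rational roots are divisors of 4. Testing p = -2 gives 0, so (p + 2) is a factor.
Divide: p³ + 8p² + 14p + 4 = (p + 2)(p² + 6p + 2).
Apply the quadratic formula to p² + 6p + 2 = 0: p = (-6 ± √28)/2, i.e. p ≈ -0.3542 or p ≈ -5.6458.

p = -5.6458 or p = -2 or p = -0.3542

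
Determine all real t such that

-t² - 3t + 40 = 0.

Factor: -1(t - 5)(t + 8) = 0.
So t = 5 or t = -8.

t = -8 or t = 5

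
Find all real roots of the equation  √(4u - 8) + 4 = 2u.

u = 2 or u = 3

Isolate the radical: √(4u - 8) = 2u - 4.
Square both sides: 4u - 8 = (2u - 4)².
Expand and rearrange: 4u² - 20u + 24 = 0.
Solving gives u = 3 or u = 2.
Check each candidate in the original equation:
  u = 3: √(4) = 2, while 2u - 4 = 2 — valid.
  u = 2: √(0) = 0, while 2u - 4 = 0 — valid.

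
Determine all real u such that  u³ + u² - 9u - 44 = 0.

Possible rational roots are divisors of -44. Testing u = 4 gives 0, so (u - 4) is a factor.
Divide: u³ + u² - 9u - 44 = (u - 4)(u² + 5u + 11).
The quadratic u² + 5u + 11 has discriminant -19 < 0, so no further real roots.

u = 4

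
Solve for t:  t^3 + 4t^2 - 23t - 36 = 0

t = -6.6458 or t = -1.3542 or t = 4

Possible rational roots are divisors of -36. Testing t = 4 gives 0, so (t - 4) is a factor.
Divide: t^3 + 4t^2 - 23t - 36 = (t - 4)(t^2 + 8t + 9).
Apply the quadratic formula to t^2 + 8t + 9 = 0: t = (-8 +/- sqrt(28))/2, i.e. t ~= -1.3542 or t ~= -6.6458.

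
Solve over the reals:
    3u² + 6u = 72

Bring every term to one side: 3u² + 6u - 72 = 0.
Factor: 3(u + 6)(u - 4) = 0.
So u = -6 or u = 4.

u = -6 or u = 4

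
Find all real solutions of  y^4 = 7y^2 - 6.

Let u = y^2. The equation becomes u^2 - 7u + 6 = 0.
Factor: (u - 6)(u - 1) = 0, so u = 6 or u = 1.
y^2 = 6 gives y = +/-sqrt(6) ~= +/-2.4495.
y^2 = 1 gives y = +/-1.

y = -2.4495 or y = -1 or y = 1 or y = 2.4495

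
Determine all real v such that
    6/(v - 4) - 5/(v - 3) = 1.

Multiply both sides by (v - 4)(v - 3):
6(v - 3) - 5(v - 4) = (v - 4)(v - 3).
Expand and collect terms: v^2 - 8v + 10 = 0.
By the quadratic formula, v = (8 +/- sqrt(24)) / 2, so v ~= 6.4495 or v ~= 1.5505.
Neither value makes a denominator zero (v != 4, v != 3), so both are valid.

v = 1.5505 or v = 6.4495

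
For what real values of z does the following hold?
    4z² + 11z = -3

z = -2.443 or z = -0.307

Rearrange to standard form: 4z² + 11z + 3 = 0.
Discriminant: (11)² − 4·4·3 = 73.
Quadratic formula: z = (-11 ± √73) / 8.
So z = -11/8 + √(73)/8 ≈ -0.307 or z = -11/8 - √(73)/8 ≈ -2.443.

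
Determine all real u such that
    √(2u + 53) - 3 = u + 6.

Isolate the radical: √(2u + 53) = u + 9.
Square both sides: 2u + 53 = (u + 9)².
Expand and rearrange: u² + 16u + 28 = 0.
Solving gives u = -2 or u = -14.
Check each candidate in the original equation:
  u = -2: √(49) = 7, while u + 9 = 7 — valid.
  u = -14: √(25) = 5, while u + 9 = -5 — extraneous.

u = -2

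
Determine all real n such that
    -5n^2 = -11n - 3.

n = -0.2454 or n = 2.4454

Rearrange to standard form: -5n^2 + 11n + 3 = 0.
Discriminant: (11)^2 - 4*(-5)*3 = 181.
Quadratic formula: n = (-11 +/- sqrt(181)) / (-10).
So n = 11/10 - sqrt(181)/10 ~= -0.2454 or n = 11/10 + sqrt(181)/10 ~= 2.4454.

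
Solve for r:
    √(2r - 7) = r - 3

Square both sides: 2r - 7 = (r - 3)².
Expand and rearrange: r² - 8r + 16 = 0.
This gives the repeated root r = 4.
Check in the original equation:
  r = 4: √(1) = 1, while r - 3 = 1 — valid.

r = 4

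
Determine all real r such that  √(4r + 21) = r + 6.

Square both sides: 4r + 21 = (r + 6)².
Expand and rearrange: r² + 8r + 15 = 0.
Solving gives r = -3 or r = -5.
Check each candidate in the original equation:
  r = -3: √(9) = 3, while r + 6 = 3 — valid.
  r = -5: √(1) = 1, while r + 6 = 1 — valid.

r = -5 or r = -3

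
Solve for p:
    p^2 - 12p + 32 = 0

Factor: (p - 4)(p - 8) = 0.
So p = 4 or p = 8.

p = 4 or p = 8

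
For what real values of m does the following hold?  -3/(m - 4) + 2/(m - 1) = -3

Multiply both sides by (m - 4)(m - 1):
-3(m - 1) + 2(m - 4) = -3(m - 4)(m - 1).
Expand and collect terms: -3m² + 16m - 7 = 0.
By the quadratic formula, m = (-16 ± √172) / -6, so m ≈ 0.4809 or m ≈ 4.8525.
Neither value makes a denominator zero (m ≠ 4, m ≠ 1), so both are valid.

m = 0.4809 or m = 4.8525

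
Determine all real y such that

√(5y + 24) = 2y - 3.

y = 5

Square both sides: 5y + 24 = (2y - 3)².
Expand and rearrange: 4y² - 17y - 15 = 0.
Solving gives y = 5 or y = -0.75.
Check each candidate in the original equation:
  y = 5: √(49) = 7, while 2y - 3 = 7 — valid.
  y = -0.75: √(20.25) = 4.5, while 2y - 3 = -4.5 — extraneous.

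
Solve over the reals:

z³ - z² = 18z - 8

Rearrange: z³ - z² - 18z + 8 = 0.
Possible rational roots are divisors of 8. Testing z = -4 gives 0, so (z + 4) is a factor.
Divide: z³ - z² - 18z + 8 = (z + 4)(z² - 5z + 2).
Apply the quadratic formula to z² - 5z + 2 = 0: z = (5 ± √17)/2, i.e. z ≈ 4.5616 or z ≈ 0.4384.

z = -4 or z = 0.4384 or z = 4.5616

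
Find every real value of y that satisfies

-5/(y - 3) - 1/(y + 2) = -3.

Multiply both sides by (y - 3)(y + 2):
-5(y + 2) - (y - 3) = -3(y - 3)(y + 2).
Expand and collect terms: -3y² + 9y + 25 = 0.
By the quadratic formula, y = (-9 ± √381) / -6, so y ≈ -1.7532 or y ≈ 4.7532.
Neither value makes a denominator zero (y ≠ 3, y ≠ -2), so both are valid.

y = -1.7532 or y = 4.7532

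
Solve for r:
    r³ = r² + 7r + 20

r = 4

Rearrange: r³ - r² - 7r - 20 = 0.
Possible rational roots are divisors of -20. Testing r = 4 gives 0, so (r - 4) is a factor.
Divide: r³ - r² - 7r - 20 = (r - 4)(r² + 3r + 5).
The quadratic r² + 3r + 5 has discriminant -11 < 0, so no further real roots.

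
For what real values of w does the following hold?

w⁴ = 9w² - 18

Let u = w². The equation becomes u² - 9u + 18 = 0.
Factor: (u - 3)(u - 6) = 0, so u = 3 or u = 6.
w² = 3 gives w = ±√(3) ≈ ±1.7321.
w² = 6 gives w = ±√(6) ≈ ±2.4495.

w = -2.4495 or w = -1.7321 or w = 1.7321 or w = 2.4495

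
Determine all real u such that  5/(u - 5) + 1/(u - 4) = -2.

u = 1.7753 or u = 4.2247

Multiply both sides by (u - 5)(u - 4):
5(u - 4) + (u - 5) = -2(u - 5)(u - 4).
Expand and collect terms: -2u^2 + 12u - 15 = 0.
By the quadratic formula, u = (-12 +/- sqrt(24)) / -4, so u ~= 1.7753 or u ~= 4.2247.
Neither value makes a denominator zero (u != 5, u != 4), so both are valid.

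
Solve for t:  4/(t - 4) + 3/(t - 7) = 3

t = 4.9028 or t = 8.4305

Multiply both sides by (t - 4)(t - 7):
4(t - 7) + 3(t - 4) = 3(t - 4)(t - 7).
Expand and collect terms: 3t² - 40t + 124 = 0.
By the quadratic formula, t = (40 ± √112) / 6, so t ≈ 8.4305 or t ≈ 4.9028.
Neither value makes a denominator zero (t ≠ 4, t ≠ 7), so both are valid.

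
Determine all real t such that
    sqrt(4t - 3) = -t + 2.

Square both sides: 4t - 3 = (-t + 2)^2.
Expand and rearrange: t^2 - 8t + 7 = 0.
Solving gives t = 7 or t = 1.
Check each candidate in the original equation:
  t = 7: sqrt(25) = 5, while -t + 2 = -5 — extraneous.
  t = 1: sqrt(1) = 1, while -t + 2 = 1 — valid.

t = 1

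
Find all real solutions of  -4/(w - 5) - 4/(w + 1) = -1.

w = 1 or w = 11

Multiply both sides by (w - 5)(w + 1):
-4(w + 1) - 4(w - 5) = -(w - 5)(w + 1).
Expand and collect terms: -w^2 + 12w - 11 = 0.
Factor or apply the quadratic formula: w = 1 or w = 11.
Neither value makes a denominator zero (w != 5, w != -1), so both are valid.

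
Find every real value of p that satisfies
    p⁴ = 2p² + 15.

p = -2.2361 or p = 2.2361

Let u = p². The equation becomes u² - 2u - 15 = 0.
Factor: (u + 3)(u - 5) = 0, so u = -3 or u = 5.
p² = -3 < 0 has no real solution.
p² = 5 gives p = ±√(5) ≈ ±2.2361.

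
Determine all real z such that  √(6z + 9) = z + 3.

Square both sides: 6z + 9 = (z + 3)².
Expand and rearrange: z² = 0.
This gives the repeated root z = 0.
Check in the original equation:
  z = 0: √(9) = 3, while z + 3 = 3 — valid.

z = 0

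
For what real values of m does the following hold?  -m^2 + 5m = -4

m = -0.7016 or m = 5.7016

Rearrange to standard form: -m^2 + 5m + 4 = 0.
Discriminant: (5)^2 - 4*(-1)*4 = 41.
Quadratic formula: m = (-5 +/- sqrt(41)) / (-2).
So m = 5/2 - sqrt(41)/2 ~= -0.7016 or m = 5/2 + sqrt(41)/2 ~= 5.7016.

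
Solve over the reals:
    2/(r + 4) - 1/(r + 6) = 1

r = -6.5616 or r = -2.4384

Multiply both sides by (r + 4)(r + 6):
2(r + 6) - (r + 4) = (r + 4)(r + 6).
Expand and collect terms: r² + 9r + 16 = 0.
By the quadratic formula, r = (-9 ± √17) / 2, so r ≈ -2.4384 or r ≈ -6.5616.
Neither value makes a denominator zero (r ≠ -4, r ≠ -6), so both are valid.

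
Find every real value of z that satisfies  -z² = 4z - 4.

z = -4.8284 or z = 0.8284

Rearrange to standard form: -z² - 4z + 4 = 0.
Discriminant: (-4)² − 4·(-1)·4 = 32.
Quadratic formula: z = (4 ± √32) / (-2).
So z = -2·√(2) - 2 ≈ -4.8284 or z = -2 + 2·√(2) ≈ 0.8284.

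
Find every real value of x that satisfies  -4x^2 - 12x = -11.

x = -3.7361 or x = 0.7361

Rearrange to standard form: -4x^2 - 12x + 11 = 0.
Discriminant: (-12)^2 - 4*(-4)*11 = 320.
Quadratic formula: x = (12 +/- sqrt(320)) / (-8).
So x = -sqrt(5) - 3/2 ~= -3.7361 or x = -3/2 + sqrt(5) ~= 0.7361.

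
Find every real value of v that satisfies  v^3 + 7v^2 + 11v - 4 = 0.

Possible rational roots are divisors of -4. Testing v = -4 gives 0, so (v + 4) is a factor.
Divide: v^3 + 7v^2 + 11v - 4 = (v + 4)(v^2 + 3v - 1).
Apply the quadratic formula to v^2 + 3v - 1 = 0: v = (-3 +/- sqrt(13))/2, i.e. v ~= 0.3028 or v ~= -3.3028.

v = -4 or v = -3.3028 or v = 0.3028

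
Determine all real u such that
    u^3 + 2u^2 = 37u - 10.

u = -7.2749 or u = 0.2749 or u = 5

Rearrange: u^3 + 2u^2 - 37u + 10 = 0.
Possible rational roots are divisors of 10. Testing u = 5 gives 0, so (u - 5) is a factor.
Divide: u^3 + 2u^2 - 37u + 10 = (u - 5)(u^2 + 7u - 2).
Apply the quadratic formula to u^2 + 7u - 2 = 0: u = (-7 +/- sqrt(57))/2, i.e. u ~= 0.2749 or u ~= -7.2749.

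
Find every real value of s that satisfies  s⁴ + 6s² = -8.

No real solutions.

Let u = s². The equation becomes u² + 6u + 8 = 0.
Factor: (u + 2)(u + 4) = 0, so u = -2 or u = -4.
s² = -2 < 0 has no real solution.
s² = -4 < 0 has no real solution.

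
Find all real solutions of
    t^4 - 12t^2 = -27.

Let u = t^2. The equation becomes u^2 - 12u + 27 = 0.
Factor: (u - 9)(u - 3) = 0, so u = 9 or u = 3.
t^2 = 9 gives t = +/-3.
t^2 = 3 gives t = +/-sqrt(3) ~= +/-1.7321.

t = -3 or t = -1.7321 or t = 1.7321 or t = 3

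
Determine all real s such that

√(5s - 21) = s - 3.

s = 5 or s = 6

Square both sides: 5s - 21 = (s - 3)².
Expand and rearrange: s² - 11s + 30 = 0.
Solving gives s = 6 or s = 5.
Check each candidate in the original equation:
  s = 6: √(9) = 3, while s - 3 = 3 — valid.
  s = 5: √(4) = 2, while s - 3 = 2 — valid.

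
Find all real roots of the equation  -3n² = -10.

n = -1.8257 or n = 1.8257

Rearrange to standard form: -3n² + 10 = 0.
Discriminant: (0)² − 4·(-3)·10 = 120.
Quadratic formula: n = (0 ± √120) / (-6).
So n = -√(30)/3 ≈ -1.8257 or n = √(30)/3 ≈ 1.8257.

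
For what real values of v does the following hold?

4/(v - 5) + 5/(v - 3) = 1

Multiply both sides by (v - 5)(v - 3):
4(v - 3) + 5(v - 5) = (v - 5)(v - 3).
Expand and collect terms: v^2 - 17v + 52 = 0.
Factor or apply the quadratic formula: v = 13 or v = 4.
Neither value makes a denominator zero (v != 5, v != 3), so both are valid.

v = 4 or v = 13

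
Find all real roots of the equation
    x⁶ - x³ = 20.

x = -1.5874 or x = 1.71

Let u = x³. The equation becomes u² - u - 20 = 0.
Factor: (u + 4)(u - 5) = 0, so u = -4 or u = 5.
x³ = -4 gives x = -∛(4) ≈ -1.5874.
x³ = 5 gives x = ∛(5) ≈ 1.71.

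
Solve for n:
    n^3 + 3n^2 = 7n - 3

Rearrange: n^3 + 3n^2 - 7n + 3 = 0.
Possible rational roots are divisors of 3. Testing n = 1 gives 0, so (n - 1) is a factor.
Divide: n^3 + 3n^2 - 7n + 3 = (n - 1)(n^2 + 4n - 3).
Apply the quadratic formula to n^2 + 4n - 3 = 0: n = (-4 +/- sqrt(28))/2, i.e. n ~= 0.6458 or n ~= -4.6458.

n = -4.6458 or n = 0.6458 or n = 1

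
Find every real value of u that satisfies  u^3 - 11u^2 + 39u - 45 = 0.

Possible rational roots are divisors of -45. Testing u = 5 gives 0, so (u - 5) is a factor.
Divide: u^3 - 11u^2 + 39u - 45 = (u - 5)(u^2 - 6u + 9).
The quadratic has the repeated root u = 3.

u = 3 or u = 5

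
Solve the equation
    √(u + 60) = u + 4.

Square both sides: u + 60 = (u + 4)².
Expand and rearrange: u² + 7u - 44 = 0.
Solving gives u = 4 or u = -11.
Check each candidate in the original equation:
  u = 4: √(64) = 8, while u + 4 = 8 — valid.
  u = -11: √(49) = 7, while u + 4 = -7 — extraneous.

u = 4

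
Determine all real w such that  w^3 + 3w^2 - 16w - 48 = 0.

w = -4 or w = -3 or w = 4

Possible rational roots are divisors of -48. Testing w = 4 gives 0, so (w - 4) is a factor.
Divide: w^3 + 3w^2 - 16w - 48 = (w - 4)(w^2 + 7w + 12).
Factor the quadratic: w = -3 or w = -4.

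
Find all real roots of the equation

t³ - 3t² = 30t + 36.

Rearrange: t³ - 3t² - 30t - 36 = 0.
Possible rational roots are divisors of -36. Testing t = -3 gives 0, so (t + 3) is a factor.
Divide: t³ - 3t² - 30t - 36 = (t + 3)(t² - 6t - 12).
Apply the quadratic formula to t² - 6t - 12 = 0: t = (6 ± √84)/2, i.e. t ≈ 7.5826 or t ≈ -1.5826.

t = -3 or t = -1.5826 or t = 7.5826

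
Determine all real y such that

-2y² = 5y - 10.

y = -3.8117 or y = 1.3117

Rearrange to standard form: -2y² - 5y + 10 = 0.
Discriminant: (-5)² − 4·(-2)·10 = 105.
Quadratic formula: y = (5 ± √105) / (-4).
So y = -√(105)/4 - 5/4 ≈ -3.8117 or y = -5/4 + √(105)/4 ≈ 1.3117.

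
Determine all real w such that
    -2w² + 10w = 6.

Rearrange to standard form: -2w² + 10w - 6 = 0.
Discriminant: (10)² − 4·(-2)·(-6) = 52.
Quadratic formula: w = (-10 ± √52) / (-4).
So w = 5/2 - √(13)/2 ≈ 0.6972 or w = √(13)/2 + 5/2 ≈ 4.3028.

w = 0.6972 or w = 4.3028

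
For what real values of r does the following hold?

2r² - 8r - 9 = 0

r = -0.9155 or r = 4.9155

Discriminant: (-8)² − 4·2·(-9) = 136.
Quadratic formula: r = (8 ± √136) / 4.
So r = 2 + √(34)/2 ≈ 4.9155 or r = 2 - √(34)/2 ≈ -0.9155.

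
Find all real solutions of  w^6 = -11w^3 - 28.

Let u = w^3. The equation becomes u^2 + 11u + 28 = 0.
Factor: (u + 7)(u + 4) = 0, so u = -7 or u = -4.
w^3 = -7 gives w = -(7)^(1/3) ~= -1.9129.
w^3 = -4 gives w = -(4)^(1/3) ~= -1.5874.

w = -1.9129 or w = -1.5874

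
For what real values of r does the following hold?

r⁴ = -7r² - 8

Let u = r². The equation becomes u² + 7u + 8 = 0.
By the quadratic formula, u = -7/2 + √(17)/2 or u = -7/2 - √(17)/2.
r² = -7/2 + √(17)/2 < 0 has no real solution.
r² = -7/2 - √(17)/2 < 0 has no real solution.

No real solutions.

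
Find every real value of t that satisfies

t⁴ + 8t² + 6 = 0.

No real solutions.

Let u = t². The equation becomes u² + 8u + 6 = 0.
By the quadratic formula, u = -4 + √(10) or u = -4 - √(10).
t² = -4 + √(10) < 0 has no real solution.
t² = -4 - √(10) < 0 has no real solution.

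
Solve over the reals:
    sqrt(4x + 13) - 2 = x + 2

x = -3 or x = -1

Isolate the radical: sqrt(4x + 13) = x + 4.
Square both sides: 4x + 13 = (x + 4)^2.
Expand and rearrange: x^2 + 4x + 3 = 0.
Solving gives x = -1 or x = -3.
Check each candidate in the original equation:
  x = -1: sqrt(9) = 3, while x + 4 = 3 — valid.
  x = -3: sqrt(1) = 1, while x + 4 = 1 — valid.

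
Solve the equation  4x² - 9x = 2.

x = -0.2038 or x = 2.4538

Rearrange to standard form: 4x² - 9x - 2 = 0.
Discriminant: (-9)² − 4·4·(-2) = 113.
Quadratic formula: x = (9 ± √113) / 8.
So x = 9/8 + √(113)/8 ≈ 2.4538 or x = 9/8 - √(113)/8 ≈ -0.2038.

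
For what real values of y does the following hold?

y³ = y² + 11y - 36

Rearrange: y³ - y² - 11y + 36 = 0.
Possible rational roots are divisors of 36. Testing y = -4 gives 0, so (y + 4) is a factor.
Divide: y³ - y² - 11y + 36 = (y + 4)(y² - 5y + 9).
The quadratic y² - 5y + 9 has discriminant -11 < 0, so no further real roots.

y = -4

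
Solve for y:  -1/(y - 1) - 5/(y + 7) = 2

y = -9.6235 or y = 0.6235

Multiply both sides by (y - 1)(y + 7):
-(y + 7) - 5(y - 1) = 2(y - 1)(y + 7).
Expand and collect terms: 2y² + 18y - 12 = 0.
By the quadratic formula, y = (-18 ± √420) / 4, so y ≈ 0.6235 or y ≈ -9.6235.
Neither value makes a denominator zero (y ≠ 1, y ≠ -7), so both are valid.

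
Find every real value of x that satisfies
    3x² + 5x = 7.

x = -2.5734 or x = 0.9067

Rearrange to standard form: 3x² + 5x - 7 = 0.
Discriminant: (5)² − 4·3·(-7) = 109.
Quadratic formula: x = (-5 ± √109) / 6.
So x = -5/6 + √(109)/6 ≈ 0.9067 or x = -√(109)/6 - 5/6 ≈ -2.5734.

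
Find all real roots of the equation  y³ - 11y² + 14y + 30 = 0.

Possible rational roots are divisors of 30. Testing y = 3 gives 0, so (y - 3) is a factor.
Divide: y³ - 11y² + 14y + 30 = (y - 3)(y² - 8y - 10).
Apply the quadratic formula to y² - 8y - 10 = 0: y = (8 ± √104)/2, i.e. y ≈ 9.099 or y ≈ -1.099.

y = -1.099 or y = 3 or y = 9.099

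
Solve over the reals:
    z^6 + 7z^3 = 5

Let u = z^3. The equation becomes u^2 + 7u - 5 = 0.
By the quadratic formula, u = -7/2 + sqrt(69)/2 or u = -sqrt(69)/2 - 7/2.
z^3 = -7/2 + sqrt(69)/2 gives z = (-7/2 + sqrt(69)/2)^(1/3) ~= 0.8677.
z^3 = -sqrt(69)/2 - 7/2 gives z = -(7/2 + sqrt(69)/2)^(1/3) ~= -1.9707.

z = -1.9707 or z = 0.8677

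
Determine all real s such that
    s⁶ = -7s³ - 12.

Let u = s³. The equation becomes u² + 7u + 12 = 0.
Factor: (u + 4)(u + 3) = 0, so u = -4 or u = -3.
s³ = -4 gives s = -∛(4) ≈ -1.5874.
s³ = -3 gives s = -∛(3) ≈ -1.4422.

s = -1.5874 or s = -1.4422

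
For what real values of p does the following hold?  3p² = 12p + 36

p = -2 or p = 6

Bring every term to one side: 3p² - 12p - 36 = 0.
Factor: 3(p + 2)(p - 6) = 0.
So p = -2 or p = 6.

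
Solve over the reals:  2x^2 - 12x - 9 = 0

Discriminant: (-12)^2 - 4*2*(-9) = 216.
Quadratic formula: x = (12 +/- sqrt(216)) / 4.
So x = 3 + 3*sqrt(6)/2 ~= 6.6742 or x = 3 - 3*sqrt(6)/2 ~= -0.6742.

x = -0.6742 or x = 6.6742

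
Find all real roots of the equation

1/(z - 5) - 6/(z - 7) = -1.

Multiply both sides by (z - 5)(z - 7):
(z - 7) - 6(z - 5) = -(z - 5)(z - 7).
Expand and collect terms: -z² + 17z - 58 = 0.
By the quadratic formula, z = (-17 ± √57) / -2, so z ≈ 4.7251 or z ≈ 12.2749.
Neither value makes a denominator zero (z ≠ 5, z ≠ 7), so both are valid.

z = 4.7251 or z = 12.2749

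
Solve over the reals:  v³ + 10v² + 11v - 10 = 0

v = -8.5826 or v = -2 or v = 0.5826

Possible rational roots are divisors of -10. Testing v = -2 gives 0, so (v + 2) is a factor.
Divide: v³ + 10v² + 11v - 10 = (v + 2)(v² + 8v - 5).
Apply the quadratic formula to v² + 8v - 5 = 0: v = (-8 ± √84)/2, i.e. v ≈ 0.5826 or v ≈ -8.5826.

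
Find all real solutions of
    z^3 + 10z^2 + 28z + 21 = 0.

Possible rational roots are divisors of 21. Testing z = -3 gives 0, so (z + 3) is a factor.
Divide: z^3 + 10z^2 + 28z + 21 = (z + 3)(z^2 + 7z + 7).
Apply the quadratic formula to z^2 + 7z + 7 = 0: z = (-7 +/- sqrt(21))/2, i.e. z ~= -1.2087 or z ~= -5.7913.

z = -5.7913 or z = -3 or z = -1.2087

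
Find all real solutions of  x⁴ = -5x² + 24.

Let u = x². The equation becomes u² + 5u - 24 = 0.
Factor: (u - 3)(u + 8) = 0, so u = 3 or u = -8.
x² = 3 gives x = ±√(3) ≈ ±1.7321.
x² = -8 < 0 has no real solution.

x = -1.7321 or x = 1.7321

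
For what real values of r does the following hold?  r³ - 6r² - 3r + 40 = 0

Possible rational roots are divisors of 40. Testing r = 5 gives 0, so (r - 5) is a factor.
Divide: r³ - 6r² - 3r + 40 = (r - 5)(r² - r - 8).
Apply the quadratic formula to r² - r - 8 = 0: r = (1 ± √33)/2, i.e. r ≈ 3.3723 or r ≈ -2.3723.

r = -2.3723 or r = 3.3723 or r = 5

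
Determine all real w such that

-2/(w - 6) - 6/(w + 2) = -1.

Multiply both sides by (w - 6)(w + 2):
-2(w + 2) - 6(w - 6) = -(w - 6)(w + 2).
Expand and collect terms: -w^2 + 12w - 20 = 0.
Factor or apply the quadratic formula: w = 2 or w = 10.
Neither value makes a denominator zero (w != 6, w != -2), so both are valid.

w = 2 or w = 10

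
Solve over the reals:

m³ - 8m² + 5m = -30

m = -1.5311 or m = 3 or m = 6.5311

Rearrange: m³ - 8m² + 5m + 30 = 0.
Possible rational roots are divisors of 30. Testing m = 3 gives 0, so (m - 3) is a factor.
Divide: m³ - 8m² + 5m + 30 = (m - 3)(m² - 5m - 10).
Apply the quadratic formula to m² - 5m - 10 = 0: m = (5 ± √65)/2, i.e. m ≈ 6.5311 or m ≈ -1.5311.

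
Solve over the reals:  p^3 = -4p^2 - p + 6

p = -3 or p = -2 or p = 1

Rearrange: p^3 + 4p^2 + p - 6 = 0.
Possible rational roots are divisors of -6. Testing p = 1 gives 0, so (p - 1) is a factor.
Divide: p^3 + 4p^2 + p - 6 = (p - 1)(p^2 + 5p + 6).
Factor the quadratic: p = -2 or p = -3.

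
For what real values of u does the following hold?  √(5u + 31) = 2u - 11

u = 10

Square both sides: 5u + 31 = (2u - 11)².
Expand and rearrange: 4u² - 49u + 90 = 0.
Solving gives u = 10 or u = 2.25.
Check each candidate in the original equation:
  u = 10: √(81) = 9, while 2u - 11 = 9 — valid.
  u = 2.25: √(42.25) = 6.5, while 2u - 11 = -6.5 — extraneous.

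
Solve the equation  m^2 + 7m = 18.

Bring every term to one side: m^2 + 7m - 18 = 0.
Factor: (m + 9)(m - 2) = 0.
So m = -9 or m = 2.

m = -9 or m = 2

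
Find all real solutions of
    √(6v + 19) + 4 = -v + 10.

Isolate the radical: √(6v + 19) = -v + 6.
Square both sides: 6v + 19 = (-v + 6)².
Expand and rearrange: v² - 18v + 17 = 0.
Solving gives v = 17 or v = 1.
Check each candidate in the original equation:
  v = 17: √(121) = 11, while -v + 6 = -11 — extraneous.
  v = 1: √(25) = 5, while -v + 6 = 5 — valid.

v = 1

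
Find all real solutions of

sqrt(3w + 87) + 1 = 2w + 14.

w = -2

Isolate the radical: sqrt(3w + 87) = 2w + 13.
Square both sides: 3w + 87 = (2w + 13)^2.
Expand and rearrange: 4w^2 + 49w + 82 = 0.
Solving gives w = -2 or w = -10.25.
Check each candidate in the original equation:
  w = -2: sqrt(81) = 9, while 2w + 13 = 9 — valid.
  w = -10.25: sqrt(56.25) = 7.5, while 2w + 13 = -7.5 — extraneous.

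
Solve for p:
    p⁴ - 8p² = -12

Let u = p². The equation becomes u² - 8u + 12 = 0.
Factor: (u - 2)(u - 6) = 0, so u = 2 or u = 6.
p² = 2 gives p = ±√(2) ≈ ±1.4142.
p² = 6 gives p = ±√(6) ≈ ±2.4495.

p = -2.4495 or p = -1.4142 or p = 1.4142 or p = 2.4495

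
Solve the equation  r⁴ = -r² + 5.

r = -1.3384 or r = 1.3384

Let u = r². The equation becomes u² + u - 5 = 0.
By the quadratic formula, u = -1/2 + √(21)/2 or u = -√(21)/2 - 1/2.
r² = -1/2 + √(21)/2 gives r = ±√(-1/2 + √(21)/2) ≈ ±1.3384.
r² = -√(21)/2 - 1/2 < 0 has no real solution.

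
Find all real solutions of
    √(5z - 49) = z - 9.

z = 10 or z = 13

Square both sides: 5z - 49 = (z - 9)².
Expand and rearrange: z² - 23z + 130 = 0.
Solving gives z = 13 or z = 10.
Check each candidate in the original equation:
  z = 13: √(16) = 4, while z - 9 = 4 — valid.
  z = 10: √(1) = 1, while z - 9 = 1 — valid.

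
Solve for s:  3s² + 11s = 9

Rearrange to standard form: 3s² + 11s - 9 = 0.
Discriminant: (11)² − 4·3·(-9) = 229.
Quadratic formula: s = (-11 ± √229) / 6.
So s = -11/6 + √(229)/6 ≈ 0.6888 or s = -√(229)/6 - 11/6 ≈ -4.3555.

s = -4.3555 or s = 0.6888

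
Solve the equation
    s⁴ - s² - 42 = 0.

Let u = s². The equation becomes u² - u - 42 = 0.
Factor: (u - 7)(u + 6) = 0, so u = 7 or u = -6.
s² = 7 gives s = ±√(7) ≈ ±2.6458.
s² = -6 < 0 has no real solution.

s = -2.6458 or s = 2.6458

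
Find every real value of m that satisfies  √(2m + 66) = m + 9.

m = -1

Square both sides: 2m + 66 = (m + 9)².
Expand and rearrange: m² + 16m + 15 = 0.
Solving gives m = -1 or m = -15.
Check each candidate in the original equation:
  m = -1: √(64) = 8, while m + 9 = 8 — valid.
  m = -15: √(36) = 6, while m + 9 = -6 — extraneous.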